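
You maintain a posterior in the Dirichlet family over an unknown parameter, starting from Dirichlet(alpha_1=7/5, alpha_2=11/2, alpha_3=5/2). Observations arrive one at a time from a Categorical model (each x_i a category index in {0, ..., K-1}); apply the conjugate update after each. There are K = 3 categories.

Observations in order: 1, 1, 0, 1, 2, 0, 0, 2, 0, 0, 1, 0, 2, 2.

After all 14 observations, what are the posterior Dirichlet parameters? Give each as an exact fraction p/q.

alpha_1=37/5, alpha_2=19/2, alpha_3=13/2

obs 1: x=1 → posterior Dirichlet(7/5, 13/2, 5/2)
obs 2: x=1 → posterior Dirichlet(7/5, 15/2, 5/2)
obs 3: x=0 → posterior Dirichlet(12/5, 15/2, 5/2)
obs 4: x=1 → posterior Dirichlet(12/5, 17/2, 5/2)
obs 5: x=2 → posterior Dirichlet(12/5, 17/2, 7/2)
obs 6: x=0 → posterior Dirichlet(17/5, 17/2, 7/2)
obs 7: x=0 → posterior Dirichlet(22/5, 17/2, 7/2)
obs 8: x=2 → posterior Dirichlet(22/5, 17/2, 9/2)
obs 9: x=0 → posterior Dirichlet(27/5, 17/2, 9/2)
obs 10: x=0 → posterior Dirichlet(32/5, 17/2, 9/2)
obs 11: x=1 → posterior Dirichlet(32/5, 19/2, 9/2)
obs 12: x=0 → posterior Dirichlet(37/5, 19/2, 9/2)
obs 13: x=2 → posterior Dirichlet(37/5, 19/2, 11/2)
obs 14: x=2 → posterior Dirichlet(37/5, 19/2, 13/2)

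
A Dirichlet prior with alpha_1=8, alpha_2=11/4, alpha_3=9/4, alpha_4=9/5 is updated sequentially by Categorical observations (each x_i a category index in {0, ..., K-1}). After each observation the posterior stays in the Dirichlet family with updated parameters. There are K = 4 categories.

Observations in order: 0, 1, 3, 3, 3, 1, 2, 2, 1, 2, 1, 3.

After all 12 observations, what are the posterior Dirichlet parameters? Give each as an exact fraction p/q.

obs 1: x=0 → posterior Dirichlet(9, 11/4, 9/4, 9/5)
obs 2: x=1 → posterior Dirichlet(9, 15/4, 9/4, 9/5)
obs 3: x=3 → posterior Dirichlet(9, 15/4, 9/4, 14/5)
obs 4: x=3 → posterior Dirichlet(9, 15/4, 9/4, 19/5)
obs 5: x=3 → posterior Dirichlet(9, 15/4, 9/4, 24/5)
obs 6: x=1 → posterior Dirichlet(9, 19/4, 9/4, 24/5)
obs 7: x=2 → posterior Dirichlet(9, 19/4, 13/4, 24/5)
obs 8: x=2 → posterior Dirichlet(9, 19/4, 17/4, 24/5)
obs 9: x=1 → posterior Dirichlet(9, 23/4, 17/4, 24/5)
obs 10: x=2 → posterior Dirichlet(9, 23/4, 21/4, 24/5)
obs 11: x=1 → posterior Dirichlet(9, 27/4, 21/4, 24/5)
obs 12: x=3 → posterior Dirichlet(9, 27/4, 21/4, 29/5)

alpha_1=9, alpha_2=27/4, alpha_3=21/4, alpha_4=29/5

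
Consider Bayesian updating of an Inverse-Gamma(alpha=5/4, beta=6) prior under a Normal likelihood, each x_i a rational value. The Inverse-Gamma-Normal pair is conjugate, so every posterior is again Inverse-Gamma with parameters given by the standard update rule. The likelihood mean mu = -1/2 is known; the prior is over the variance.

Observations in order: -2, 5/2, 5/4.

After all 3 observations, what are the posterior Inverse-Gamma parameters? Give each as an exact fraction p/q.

obs 1: x=-2 → posterior Inverse-Gamma(7/4, 57/8)
obs 2: x=5/2 → posterior Inverse-Gamma(9/4, 93/8)
obs 3: x=5/4 → posterior Inverse-Gamma(11/4, 421/32)

alpha=11/4, beta=421/32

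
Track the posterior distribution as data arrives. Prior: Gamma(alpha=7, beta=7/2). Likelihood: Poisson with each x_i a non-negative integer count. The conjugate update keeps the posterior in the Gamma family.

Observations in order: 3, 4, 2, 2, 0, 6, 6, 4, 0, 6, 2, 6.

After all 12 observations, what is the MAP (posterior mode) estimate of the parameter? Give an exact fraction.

94/31

obs 1: x=3 → posterior Gamma(10, 9/2)
obs 2: x=4 → posterior Gamma(14, 11/2)
obs 3: x=2 → posterior Gamma(16, 13/2)
obs 4: x=2 → posterior Gamma(18, 15/2)
obs 5: x=0 → posterior Gamma(18, 17/2)
obs 6: x=6 → posterior Gamma(24, 19/2)
obs 7: x=6 → posterior Gamma(30, 21/2)
obs 8: x=4 → posterior Gamma(34, 23/2)
obs 9: x=0 → posterior Gamma(34, 25/2)
obs 10: x=6 → posterior Gamma(40, 27/2)
obs 11: x=2 → posterior Gamma(42, 29/2)
obs 12: x=6 → posterior Gamma(48, 31/2)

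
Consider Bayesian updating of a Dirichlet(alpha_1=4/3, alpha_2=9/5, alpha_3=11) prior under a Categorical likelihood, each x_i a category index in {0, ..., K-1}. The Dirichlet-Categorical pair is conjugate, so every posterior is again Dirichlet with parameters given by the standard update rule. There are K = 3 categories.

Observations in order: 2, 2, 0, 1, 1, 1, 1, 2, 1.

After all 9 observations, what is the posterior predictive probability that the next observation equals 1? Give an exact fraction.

102/347

obs 1: x=2 → posterior Dirichlet(4/3, 9/5, 12)
obs 2: x=2 → posterior Dirichlet(4/3, 9/5, 13)
obs 3: x=0 → posterior Dirichlet(7/3, 9/5, 13)
obs 4: x=1 → posterior Dirichlet(7/3, 14/5, 13)
obs 5: x=1 → posterior Dirichlet(7/3, 19/5, 13)
obs 6: x=1 → posterior Dirichlet(7/3, 24/5, 13)
obs 7: x=1 → posterior Dirichlet(7/3, 29/5, 13)
obs 8: x=2 → posterior Dirichlet(7/3, 29/5, 14)
obs 9: x=1 → posterior Dirichlet(7/3, 34/5, 14)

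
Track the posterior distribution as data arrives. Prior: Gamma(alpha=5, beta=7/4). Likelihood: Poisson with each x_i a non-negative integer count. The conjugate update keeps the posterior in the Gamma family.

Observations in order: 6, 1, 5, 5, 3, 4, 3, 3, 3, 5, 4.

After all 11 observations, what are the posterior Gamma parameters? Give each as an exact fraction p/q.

alpha=47, beta=51/4

obs 1: x=6 → posterior Gamma(11, 11/4)
obs 2: x=1 → posterior Gamma(12, 15/4)
obs 3: x=5 → posterior Gamma(17, 19/4)
obs 4: x=5 → posterior Gamma(22, 23/4)
obs 5: x=3 → posterior Gamma(25, 27/4)
obs 6: x=4 → posterior Gamma(29, 31/4)
obs 7: x=3 → posterior Gamma(32, 35/4)
obs 8: x=3 → posterior Gamma(35, 39/4)
obs 9: x=3 → posterior Gamma(38, 43/4)
obs 10: x=5 → posterior Gamma(43, 47/4)
obs 11: x=4 → posterior Gamma(47, 51/4)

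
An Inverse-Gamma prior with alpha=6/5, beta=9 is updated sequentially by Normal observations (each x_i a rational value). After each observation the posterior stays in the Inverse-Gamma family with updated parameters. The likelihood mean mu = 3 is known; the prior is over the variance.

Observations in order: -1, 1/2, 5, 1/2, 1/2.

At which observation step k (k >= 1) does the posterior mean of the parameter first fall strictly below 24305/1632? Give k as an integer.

obs 1: x=-1 → posterior Inverse-Gamma(17/10, 17)
obs 2: x=1/2 → posterior Inverse-Gamma(11/5, 161/8)
obs 3: x=5 → posterior Inverse-Gamma(27/10, 177/8)
obs 4: x=1/2 → posterior Inverse-Gamma(16/5, 101/4)
obs 5: x=1/2 → posterior Inverse-Gamma(37/10, 227/8)

k = 3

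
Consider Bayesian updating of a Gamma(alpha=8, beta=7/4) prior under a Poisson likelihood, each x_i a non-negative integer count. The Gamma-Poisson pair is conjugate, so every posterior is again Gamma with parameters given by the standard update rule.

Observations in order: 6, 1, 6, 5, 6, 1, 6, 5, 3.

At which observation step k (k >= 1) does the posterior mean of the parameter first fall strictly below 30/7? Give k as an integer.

k = 2

obs 1: x=6 → posterior Gamma(14, 11/4)
obs 2: x=1 → posterior Gamma(15, 15/4)
obs 3: x=6 → posterior Gamma(21, 19/4)
obs 4: x=5 → posterior Gamma(26, 23/4)
obs 5: x=6 → posterior Gamma(32, 27/4)
obs 6: x=1 → posterior Gamma(33, 31/4)
obs 7: x=6 → posterior Gamma(39, 35/4)
obs 8: x=5 → posterior Gamma(44, 39/4)
obs 9: x=3 → posterior Gamma(47, 43/4)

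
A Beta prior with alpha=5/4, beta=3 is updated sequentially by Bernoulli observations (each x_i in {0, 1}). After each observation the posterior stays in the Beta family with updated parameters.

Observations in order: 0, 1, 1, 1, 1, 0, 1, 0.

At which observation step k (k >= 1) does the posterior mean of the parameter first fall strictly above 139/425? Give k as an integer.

k = 2

obs 1: x=0 → posterior Beta(5/4, 4)
obs 2: x=1 → posterior Beta(9/4, 4)
obs 3: x=1 → posterior Beta(13/4, 4)
obs 4: x=1 → posterior Beta(17/4, 4)
obs 5: x=1 → posterior Beta(21/4, 4)
obs 6: x=0 → posterior Beta(21/4, 5)
obs 7: x=1 → posterior Beta(25/4, 5)
obs 8: x=0 → posterior Beta(25/4, 6)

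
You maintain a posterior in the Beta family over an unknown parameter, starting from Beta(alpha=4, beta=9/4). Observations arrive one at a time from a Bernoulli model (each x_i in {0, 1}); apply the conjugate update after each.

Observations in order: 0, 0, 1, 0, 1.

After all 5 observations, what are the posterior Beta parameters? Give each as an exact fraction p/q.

obs 1: x=0 → posterior Beta(4, 13/4)
obs 2: x=0 → posterior Beta(4, 17/4)
obs 3: x=1 → posterior Beta(5, 17/4)
obs 4: x=0 → posterior Beta(5, 21/4)
obs 5: x=1 → posterior Beta(6, 21/4)

alpha=6, beta=21/4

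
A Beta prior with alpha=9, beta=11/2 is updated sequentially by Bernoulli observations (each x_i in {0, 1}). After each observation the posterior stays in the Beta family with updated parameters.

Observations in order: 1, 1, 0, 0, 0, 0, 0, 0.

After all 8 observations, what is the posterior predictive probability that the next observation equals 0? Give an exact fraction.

obs 1: x=1 → posterior Beta(10, 11/2)
obs 2: x=1 → posterior Beta(11, 11/2)
obs 3: x=0 → posterior Beta(11, 13/2)
obs 4: x=0 → posterior Beta(11, 15/2)
obs 5: x=0 → posterior Beta(11, 17/2)
obs 6: x=0 → posterior Beta(11, 19/2)
obs 7: x=0 → posterior Beta(11, 21/2)
obs 8: x=0 → posterior Beta(11, 23/2)

23/45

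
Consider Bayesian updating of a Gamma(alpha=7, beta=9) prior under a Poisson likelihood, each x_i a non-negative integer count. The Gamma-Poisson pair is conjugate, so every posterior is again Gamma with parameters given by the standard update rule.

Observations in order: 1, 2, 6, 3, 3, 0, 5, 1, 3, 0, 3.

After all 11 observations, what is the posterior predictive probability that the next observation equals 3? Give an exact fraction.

obs 1: x=1 → posterior Gamma(8, 10)
obs 2: x=2 → posterior Gamma(10, 11)
obs 3: x=6 → posterior Gamma(16, 12)
obs 4: x=3 → posterior Gamma(19, 13)
obs 5: x=3 → posterior Gamma(22, 14)
obs 6: x=0 → posterior Gamma(22, 15)
obs 7: x=5 → posterior Gamma(27, 16)
obs 8: x=1 → posterior Gamma(28, 17)
obs 9: x=3 → posterior Gamma(31, 18)
obs 10: x=0 → posterior Gamma(31, 19)
obs 11: x=3 → posterior Gamma(34, 20)

58411555225600000000000000000000000000000000000/398010574215107679422058885600836061208944572721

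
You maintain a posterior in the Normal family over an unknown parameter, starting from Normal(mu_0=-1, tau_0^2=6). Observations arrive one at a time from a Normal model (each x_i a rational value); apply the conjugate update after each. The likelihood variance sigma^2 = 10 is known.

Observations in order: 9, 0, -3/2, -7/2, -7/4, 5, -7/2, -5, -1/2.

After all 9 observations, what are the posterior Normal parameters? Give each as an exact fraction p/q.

mu_0=-41/128, tau_0^2=15/16

obs 1: x=9 → posterior Normal(11/4, 15/4)
obs 2: x=0 → posterior Normal(2, 30/11)
obs 3: x=-3/2 → posterior Normal(5/4, 15/7)
obs 4: x=-7/2 → posterior Normal(7/17, 30/17)
obs 5: x=-7/4 → posterior Normal(7/80, 3/2)
obs 6: x=5 → posterior Normal(67/92, 30/23)
obs 7: x=-7/2 → posterior Normal(25/104, 15/13)
obs 8: x=-5 → posterior Normal(-35/116, 30/29)
obs 9: x=-1/2 → posterior Normal(-41/128, 15/16)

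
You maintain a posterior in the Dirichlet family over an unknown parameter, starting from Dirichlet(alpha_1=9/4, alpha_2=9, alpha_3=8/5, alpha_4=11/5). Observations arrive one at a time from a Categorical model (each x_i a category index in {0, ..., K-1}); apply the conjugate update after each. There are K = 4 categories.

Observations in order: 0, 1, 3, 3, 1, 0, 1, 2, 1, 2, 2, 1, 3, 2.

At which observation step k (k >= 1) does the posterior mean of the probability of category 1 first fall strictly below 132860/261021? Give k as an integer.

obs 1: x=0 → posterior Dirichlet(13/4, 9, 8/5, 11/5)
obs 2: x=1 → posterior Dirichlet(13/4, 10, 8/5, 11/5)
obs 3: x=3 → posterior Dirichlet(13/4, 10, 8/5, 16/5)
obs 4: x=3 → posterior Dirichlet(13/4, 10, 8/5, 21/5)
obs 5: x=1 → posterior Dirichlet(13/4, 11, 8/5, 21/5)
obs 6: x=0 → posterior Dirichlet(17/4, 11, 8/5, 21/5)
obs 7: x=1 → posterior Dirichlet(17/4, 12, 8/5, 21/5)
obs 8: x=2 → posterior Dirichlet(17/4, 12, 13/5, 21/5)
obs 9: x=1 → posterior Dirichlet(17/4, 13, 13/5, 21/5)
obs 10: x=2 → posterior Dirichlet(17/4, 13, 18/5, 21/5)
obs 11: x=2 → posterior Dirichlet(17/4, 13, 23/5, 21/5)
obs 12: x=1 → posterior Dirichlet(17/4, 14, 23/5, 21/5)
obs 13: x=3 → posterior Dirichlet(17/4, 14, 23/5, 26/5)
obs 14: x=2 → posterior Dirichlet(17/4, 14, 28/5, 26/5)

k = 11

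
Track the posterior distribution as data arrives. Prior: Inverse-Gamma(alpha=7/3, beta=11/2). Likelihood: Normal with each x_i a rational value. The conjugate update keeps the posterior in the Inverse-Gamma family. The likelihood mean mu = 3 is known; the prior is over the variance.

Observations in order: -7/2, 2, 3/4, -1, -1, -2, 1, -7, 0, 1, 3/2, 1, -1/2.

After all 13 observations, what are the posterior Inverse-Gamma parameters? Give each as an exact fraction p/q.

obs 1: x=-7/2 → posterior Inverse-Gamma(17/6, 213/8)
obs 2: x=2 → posterior Inverse-Gamma(10/3, 217/8)
obs 3: x=3/4 → posterior Inverse-Gamma(23/6, 949/32)
obs 4: x=-1 → posterior Inverse-Gamma(13/3, 1205/32)
obs 5: x=-1 → posterior Inverse-Gamma(29/6, 1461/32)
obs 6: x=-2 → posterior Inverse-Gamma(16/3, 1861/32)
obs 7: x=1 → posterior Inverse-Gamma(35/6, 1925/32)
obs 8: x=-7 → posterior Inverse-Gamma(19/3, 3525/32)
obs 9: x=0 → posterior Inverse-Gamma(41/6, 3669/32)
obs 10: x=1 → posterior Inverse-Gamma(22/3, 3733/32)
obs 11: x=3/2 → posterior Inverse-Gamma(47/6, 3769/32)
obs 12: x=1 → posterior Inverse-Gamma(25/3, 3833/32)
obs 13: x=-1/2 → posterior Inverse-Gamma(53/6, 4029/32)

alpha=53/6, beta=4029/32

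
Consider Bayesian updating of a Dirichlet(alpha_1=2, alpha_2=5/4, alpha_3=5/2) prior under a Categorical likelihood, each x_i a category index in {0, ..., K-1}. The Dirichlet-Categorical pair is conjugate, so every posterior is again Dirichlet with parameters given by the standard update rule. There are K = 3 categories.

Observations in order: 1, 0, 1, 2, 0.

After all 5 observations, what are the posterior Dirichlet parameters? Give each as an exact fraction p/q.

obs 1: x=1 → posterior Dirichlet(2, 9/4, 5/2)
obs 2: x=0 → posterior Dirichlet(3, 9/4, 5/2)
obs 3: x=1 → posterior Dirichlet(3, 13/4, 5/2)
obs 4: x=2 → posterior Dirichlet(3, 13/4, 7/2)
obs 5: x=0 → posterior Dirichlet(4, 13/4, 7/2)

alpha_1=4, alpha_2=13/4, alpha_3=7/2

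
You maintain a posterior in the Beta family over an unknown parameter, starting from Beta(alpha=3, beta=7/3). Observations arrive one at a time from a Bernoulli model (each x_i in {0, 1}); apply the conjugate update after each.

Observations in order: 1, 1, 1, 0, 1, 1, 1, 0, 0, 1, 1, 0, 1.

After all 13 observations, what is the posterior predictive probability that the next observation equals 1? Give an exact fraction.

obs 1: x=1 → posterior Beta(4, 7/3)
obs 2: x=1 → posterior Beta(5, 7/3)
obs 3: x=1 → posterior Beta(6, 7/3)
obs 4: x=0 → posterior Beta(6, 10/3)
obs 5: x=1 → posterior Beta(7, 10/3)
obs 6: x=1 → posterior Beta(8, 10/3)
obs 7: x=1 → posterior Beta(9, 10/3)
obs 8: x=0 → posterior Beta(9, 13/3)
obs 9: x=0 → posterior Beta(9, 16/3)
obs 10: x=1 → posterior Beta(10, 16/3)
obs 11: x=1 → posterior Beta(11, 16/3)
obs 12: x=0 → posterior Beta(11, 19/3)
obs 13: x=1 → posterior Beta(12, 19/3)

36/55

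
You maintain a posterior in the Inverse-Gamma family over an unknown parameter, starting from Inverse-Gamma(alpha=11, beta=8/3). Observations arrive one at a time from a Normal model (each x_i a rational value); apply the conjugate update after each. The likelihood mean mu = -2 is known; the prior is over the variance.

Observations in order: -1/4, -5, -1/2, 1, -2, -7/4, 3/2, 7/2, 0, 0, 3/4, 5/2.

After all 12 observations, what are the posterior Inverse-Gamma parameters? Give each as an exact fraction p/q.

obs 1: x=-1/4 → posterior Inverse-Gamma(23/2, 403/96)
obs 2: x=-5 → posterior Inverse-Gamma(12, 835/96)
obs 3: x=-1/2 → posterior Inverse-Gamma(25/2, 943/96)
obs 4: x=1 → posterior Inverse-Gamma(13, 1375/96)
obs 5: x=-2 → posterior Inverse-Gamma(27/2, 1375/96)
obs 6: x=-7/4 → posterior Inverse-Gamma(14, 689/48)
obs 7: x=3/2 → posterior Inverse-Gamma(29/2, 983/48)
obs 8: x=7/2 → posterior Inverse-Gamma(15, 1709/48)
obs 9: x=0 → posterior Inverse-Gamma(31/2, 1805/48)
obs 10: x=0 → posterior Inverse-Gamma(16, 1901/48)
obs 11: x=3/4 → posterior Inverse-Gamma(33/2, 4165/96)
obs 12: x=5/2 → posterior Inverse-Gamma(17, 5137/96)

alpha=17, beta=5137/96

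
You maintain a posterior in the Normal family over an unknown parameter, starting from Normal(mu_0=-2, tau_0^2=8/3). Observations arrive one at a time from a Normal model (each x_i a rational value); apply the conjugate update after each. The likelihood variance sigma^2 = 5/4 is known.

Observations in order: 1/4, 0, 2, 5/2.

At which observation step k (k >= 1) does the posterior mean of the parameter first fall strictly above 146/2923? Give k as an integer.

k = 3

obs 1: x=1/4 → posterior Normal(-22/47, 40/47)
obs 2: x=0 → posterior Normal(-22/79, 40/79)
obs 3: x=2 → posterior Normal(14/37, 40/111)
obs 4: x=5/2 → posterior Normal(122/143, 40/143)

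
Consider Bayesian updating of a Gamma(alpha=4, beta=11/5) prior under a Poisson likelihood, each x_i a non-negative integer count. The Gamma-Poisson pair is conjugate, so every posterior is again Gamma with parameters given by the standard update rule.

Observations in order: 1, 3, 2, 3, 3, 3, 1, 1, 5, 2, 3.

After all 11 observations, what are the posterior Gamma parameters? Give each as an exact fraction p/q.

alpha=31, beta=66/5

obs 1: x=1 → posterior Gamma(5, 16/5)
obs 2: x=3 → posterior Gamma(8, 21/5)
obs 3: x=2 → posterior Gamma(10, 26/5)
obs 4: x=3 → posterior Gamma(13, 31/5)
obs 5: x=3 → posterior Gamma(16, 36/5)
obs 6: x=3 → posterior Gamma(19, 41/5)
obs 7: x=1 → posterior Gamma(20, 46/5)
obs 8: x=1 → posterior Gamma(21, 51/5)
obs 9: x=5 → posterior Gamma(26, 56/5)
obs 10: x=2 → posterior Gamma(28, 61/5)
obs 11: x=3 → posterior Gamma(31, 66/5)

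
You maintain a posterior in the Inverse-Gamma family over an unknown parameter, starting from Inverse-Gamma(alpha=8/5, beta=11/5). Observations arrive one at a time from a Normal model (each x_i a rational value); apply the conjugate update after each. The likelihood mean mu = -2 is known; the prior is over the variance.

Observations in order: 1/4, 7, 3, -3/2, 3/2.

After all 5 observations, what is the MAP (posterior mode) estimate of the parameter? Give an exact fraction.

10237/816

obs 1: x=1/4 → posterior Inverse-Gamma(21/10, 757/160)
obs 2: x=7 → posterior Inverse-Gamma(13/5, 7237/160)
obs 3: x=3 → posterior Inverse-Gamma(31/10, 9237/160)
obs 4: x=-3/2 → posterior Inverse-Gamma(18/5, 9257/160)
obs 5: x=3/2 → posterior Inverse-Gamma(41/10, 10237/160)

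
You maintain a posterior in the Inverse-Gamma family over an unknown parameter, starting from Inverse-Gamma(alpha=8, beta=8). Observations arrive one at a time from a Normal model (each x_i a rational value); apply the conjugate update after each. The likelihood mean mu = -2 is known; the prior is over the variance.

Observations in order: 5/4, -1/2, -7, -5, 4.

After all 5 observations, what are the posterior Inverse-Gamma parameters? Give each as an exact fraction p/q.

alpha=21/2, beta=1581/32

obs 1: x=5/4 → posterior Inverse-Gamma(17/2, 425/32)
obs 2: x=-1/2 → posterior Inverse-Gamma(9, 461/32)
obs 3: x=-7 → posterior Inverse-Gamma(19/2, 861/32)
obs 4: x=-5 → posterior Inverse-Gamma(10, 1005/32)
obs 5: x=4 → posterior Inverse-Gamma(21/2, 1581/32)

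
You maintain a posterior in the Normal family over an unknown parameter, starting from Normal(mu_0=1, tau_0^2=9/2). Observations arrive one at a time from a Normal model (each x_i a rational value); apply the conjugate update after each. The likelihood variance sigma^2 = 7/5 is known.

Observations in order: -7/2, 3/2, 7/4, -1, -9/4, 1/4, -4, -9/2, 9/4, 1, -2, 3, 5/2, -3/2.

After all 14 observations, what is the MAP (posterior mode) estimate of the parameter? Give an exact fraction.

-557/1288

obs 1: x=-7/2 → posterior Normal(-287/118, 63/59)
obs 2: x=3/2 → posterior Normal(-19/26, 63/104)
obs 3: x=7/4 → posterior Normal(11/596, 63/149)
obs 4: x=-1 → posterior Normal(-169/776, 63/194)
obs 5: x=-9/4 → posterior Normal(-287/478, 63/239)
obs 6: x=1/4 → posterior Normal(-529/1136, 63/284)
obs 7: x=-4 → posterior Normal(-1249/1316, 9/47)
obs 8: x=-9/2 → posterior Normal(-2059/1496, 63/374)
obs 9: x=9/4 → posterior Normal(-827/838, 63/419)
obs 10: x=1 → posterior Normal(-737/928, 63/464)
obs 11: x=-2 → posterior Normal(-917/1018, 63/509)
obs 12: x=3 → posterior Normal(-647/1108, 63/554)
obs 13: x=5/2 → posterior Normal(-211/599, 63/599)
obs 14: x=-3/2 → posterior Normal(-557/1288, 9/92)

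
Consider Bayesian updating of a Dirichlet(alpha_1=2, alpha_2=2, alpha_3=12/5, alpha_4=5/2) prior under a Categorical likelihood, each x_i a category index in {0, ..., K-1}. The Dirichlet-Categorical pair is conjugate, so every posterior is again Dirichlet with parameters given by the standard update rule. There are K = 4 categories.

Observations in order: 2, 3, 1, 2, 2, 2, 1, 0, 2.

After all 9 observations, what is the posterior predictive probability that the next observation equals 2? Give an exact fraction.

74/179

obs 1: x=2 → posterior Dirichlet(2, 2, 17/5, 5/2)
obs 2: x=3 → posterior Dirichlet(2, 2, 17/5, 7/2)
obs 3: x=1 → posterior Dirichlet(2, 3, 17/5, 7/2)
obs 4: x=2 → posterior Dirichlet(2, 3, 22/5, 7/2)
obs 5: x=2 → posterior Dirichlet(2, 3, 27/5, 7/2)
obs 6: x=2 → posterior Dirichlet(2, 3, 32/5, 7/2)
obs 7: x=1 → posterior Dirichlet(2, 4, 32/5, 7/2)
obs 8: x=0 → posterior Dirichlet(3, 4, 32/5, 7/2)
obs 9: x=2 → posterior Dirichlet(3, 4, 37/5, 7/2)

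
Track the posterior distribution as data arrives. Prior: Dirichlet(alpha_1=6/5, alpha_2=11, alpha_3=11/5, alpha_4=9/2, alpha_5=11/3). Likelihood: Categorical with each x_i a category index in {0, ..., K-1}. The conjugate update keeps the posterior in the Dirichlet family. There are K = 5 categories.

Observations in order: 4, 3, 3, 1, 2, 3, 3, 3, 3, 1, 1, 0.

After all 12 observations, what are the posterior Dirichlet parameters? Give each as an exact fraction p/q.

obs 1: x=4 → posterior Dirichlet(6/5, 11, 11/5, 9/2, 14/3)
obs 2: x=3 → posterior Dirichlet(6/5, 11, 11/5, 11/2, 14/3)
obs 3: x=3 → posterior Dirichlet(6/5, 11, 11/5, 13/2, 14/3)
obs 4: x=1 → posterior Dirichlet(6/5, 12, 11/5, 13/2, 14/3)
obs 5: x=2 → posterior Dirichlet(6/5, 12, 16/5, 13/2, 14/3)
obs 6: x=3 → posterior Dirichlet(6/5, 12, 16/5, 15/2, 14/3)
obs 7: x=3 → posterior Dirichlet(6/5, 12, 16/5, 17/2, 14/3)
obs 8: x=3 → posterior Dirichlet(6/5, 12, 16/5, 19/2, 14/3)
obs 9: x=3 → posterior Dirichlet(6/5, 12, 16/5, 21/2, 14/3)
obs 10: x=1 → posterior Dirichlet(6/5, 13, 16/5, 21/2, 14/3)
obs 11: x=1 → posterior Dirichlet(6/5, 14, 16/5, 21/2, 14/3)
obs 12: x=0 → posterior Dirichlet(11/5, 14, 16/5, 21/2, 14/3)

alpha_1=11/5, alpha_2=14, alpha_3=16/5, alpha_4=21/2, alpha_5=14/3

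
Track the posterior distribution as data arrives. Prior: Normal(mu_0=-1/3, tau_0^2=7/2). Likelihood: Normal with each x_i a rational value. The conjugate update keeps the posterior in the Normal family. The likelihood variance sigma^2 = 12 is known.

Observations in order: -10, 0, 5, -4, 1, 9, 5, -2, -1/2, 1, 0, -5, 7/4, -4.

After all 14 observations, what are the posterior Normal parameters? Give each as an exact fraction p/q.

mu_0=-109/488, tau_0^2=42/61

obs 1: x=-10 → posterior Normal(-78/31, 84/31)
obs 2: x=0 → posterior Normal(-39/19, 42/19)
obs 3: x=5 → posterior Normal(-43/45, 28/15)
obs 4: x=-4 → posterior Normal(-71/52, 21/13)
obs 5: x=1 → posterior Normal(-64/59, 84/59)
obs 6: x=9 → posterior Normal(-1/66, 14/11)
obs 7: x=5 → posterior Normal(34/73, 84/73)
obs 8: x=-2 → posterior Normal(1/4, 21/20)
obs 9: x=-1/2 → posterior Normal(11/58, 28/29)
obs 10: x=1 → posterior Normal(1/4, 42/47)
obs 11: x=0 → posterior Normal(47/202, 84/101)
obs 12: x=-5 → posterior Normal(-23/216, 7/9)
obs 13: x=7/4 → posterior Normal(3/460, 84/115)
obs 14: x=-4 → posterior Normal(-109/488, 42/61)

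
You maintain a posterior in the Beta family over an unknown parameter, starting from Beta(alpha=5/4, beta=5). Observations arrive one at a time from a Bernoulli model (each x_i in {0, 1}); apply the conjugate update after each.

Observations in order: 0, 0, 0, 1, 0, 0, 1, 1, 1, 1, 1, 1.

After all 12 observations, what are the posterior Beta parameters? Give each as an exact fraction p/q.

obs 1: x=0 → posterior Beta(5/4, 6)
obs 2: x=0 → posterior Beta(5/4, 7)
obs 3: x=0 → posterior Beta(5/4, 8)
obs 4: x=1 → posterior Beta(9/4, 8)
obs 5: x=0 → posterior Beta(9/4, 9)
obs 6: x=0 → posterior Beta(9/4, 10)
obs 7: x=1 → posterior Beta(13/4, 10)
obs 8: x=1 → posterior Beta(17/4, 10)
obs 9: x=1 → posterior Beta(21/4, 10)
obs 10: x=1 → posterior Beta(25/4, 10)
obs 11: x=1 → posterior Beta(29/4, 10)
obs 12: x=1 → posterior Beta(33/4, 10)

alpha=33/4, beta=10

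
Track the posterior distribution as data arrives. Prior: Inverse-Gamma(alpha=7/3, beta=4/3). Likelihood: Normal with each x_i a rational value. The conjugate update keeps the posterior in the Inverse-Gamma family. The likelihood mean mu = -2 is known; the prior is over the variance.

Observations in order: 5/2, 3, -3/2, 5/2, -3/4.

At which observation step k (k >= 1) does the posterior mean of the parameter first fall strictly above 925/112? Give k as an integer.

k = 2

obs 1: x=5/2 → posterior Inverse-Gamma(17/6, 275/24)
obs 2: x=3 → posterior Inverse-Gamma(10/3, 575/24)
obs 3: x=-3/2 → posterior Inverse-Gamma(23/6, 289/12)
obs 4: x=5/2 → posterior Inverse-Gamma(13/3, 821/24)
obs 5: x=-3/4 → posterior Inverse-Gamma(29/6, 3359/96)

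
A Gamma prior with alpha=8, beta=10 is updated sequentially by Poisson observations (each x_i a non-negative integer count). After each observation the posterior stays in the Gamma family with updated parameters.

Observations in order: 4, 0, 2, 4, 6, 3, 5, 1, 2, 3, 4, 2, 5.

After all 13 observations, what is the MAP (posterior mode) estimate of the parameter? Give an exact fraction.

48/23

obs 1: x=4 → posterior Gamma(12, 11)
obs 2: x=0 → posterior Gamma(12, 12)
obs 3: x=2 → posterior Gamma(14, 13)
obs 4: x=4 → posterior Gamma(18, 14)
obs 5: x=6 → posterior Gamma(24, 15)
obs 6: x=3 → posterior Gamma(27, 16)
obs 7: x=5 → posterior Gamma(32, 17)
obs 8: x=1 → posterior Gamma(33, 18)
obs 9: x=2 → posterior Gamma(35, 19)
obs 10: x=3 → posterior Gamma(38, 20)
obs 11: x=4 → posterior Gamma(42, 21)
obs 12: x=2 → posterior Gamma(44, 22)
obs 13: x=5 → posterior Gamma(49, 23)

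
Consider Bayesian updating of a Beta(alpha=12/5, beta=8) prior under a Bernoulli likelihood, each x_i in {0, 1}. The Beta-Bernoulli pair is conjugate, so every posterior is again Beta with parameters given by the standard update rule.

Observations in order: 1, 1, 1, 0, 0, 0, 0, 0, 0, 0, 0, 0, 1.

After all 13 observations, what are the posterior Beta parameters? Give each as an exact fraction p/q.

alpha=32/5, beta=17

obs 1: x=1 → posterior Beta(17/5, 8)
obs 2: x=1 → posterior Beta(22/5, 8)
obs 3: x=1 → posterior Beta(27/5, 8)
obs 4: x=0 → posterior Beta(27/5, 9)
obs 5: x=0 → posterior Beta(27/5, 10)
obs 6: x=0 → posterior Beta(27/5, 11)
obs 7: x=0 → posterior Beta(27/5, 12)
obs 8: x=0 → posterior Beta(27/5, 13)
obs 9: x=0 → posterior Beta(27/5, 14)
obs 10: x=0 → posterior Beta(27/5, 15)
obs 11: x=0 → posterior Beta(27/5, 16)
obs 12: x=0 → posterior Beta(27/5, 17)
obs 13: x=1 → posterior Beta(32/5, 17)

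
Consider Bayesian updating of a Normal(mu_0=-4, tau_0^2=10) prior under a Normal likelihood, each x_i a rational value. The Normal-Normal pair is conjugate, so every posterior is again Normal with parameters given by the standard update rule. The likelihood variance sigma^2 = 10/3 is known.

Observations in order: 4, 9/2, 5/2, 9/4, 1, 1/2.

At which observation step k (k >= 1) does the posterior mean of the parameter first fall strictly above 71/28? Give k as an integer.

obs 1: x=4 → posterior Normal(2, 5/2)
obs 2: x=9/2 → posterior Normal(43/14, 10/7)
obs 3: x=5/2 → posterior Normal(29/10, 1)
obs 4: x=9/4 → posterior Normal(11/4, 10/13)
obs 5: x=1 → posterior Normal(155/64, 5/8)
obs 6: x=1/2 → posterior Normal(161/76, 10/19)

k = 2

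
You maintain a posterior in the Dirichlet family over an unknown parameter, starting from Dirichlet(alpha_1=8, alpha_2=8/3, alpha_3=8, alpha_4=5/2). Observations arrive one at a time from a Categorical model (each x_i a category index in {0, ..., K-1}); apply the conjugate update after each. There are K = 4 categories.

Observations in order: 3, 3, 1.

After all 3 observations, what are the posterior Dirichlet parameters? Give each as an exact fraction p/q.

obs 1: x=3 → posterior Dirichlet(8, 8/3, 8, 7/2)
obs 2: x=3 → posterior Dirichlet(8, 8/3, 8, 9/2)
obs 3: x=1 → posterior Dirichlet(8, 11/3, 8, 9/2)

alpha_1=8, alpha_2=11/3, alpha_3=8, alpha_4=9/2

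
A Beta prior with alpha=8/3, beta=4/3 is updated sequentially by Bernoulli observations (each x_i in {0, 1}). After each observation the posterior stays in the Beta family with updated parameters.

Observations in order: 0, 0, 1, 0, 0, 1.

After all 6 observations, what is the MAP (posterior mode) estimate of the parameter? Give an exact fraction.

11/24

obs 1: x=0 → posterior Beta(8/3, 7/3)
obs 2: x=0 → posterior Beta(8/3, 10/3)
obs 3: x=1 → posterior Beta(11/3, 10/3)
obs 4: x=0 → posterior Beta(11/3, 13/3)
obs 5: x=0 → posterior Beta(11/3, 16/3)
obs 6: x=1 → posterior Beta(14/3, 16/3)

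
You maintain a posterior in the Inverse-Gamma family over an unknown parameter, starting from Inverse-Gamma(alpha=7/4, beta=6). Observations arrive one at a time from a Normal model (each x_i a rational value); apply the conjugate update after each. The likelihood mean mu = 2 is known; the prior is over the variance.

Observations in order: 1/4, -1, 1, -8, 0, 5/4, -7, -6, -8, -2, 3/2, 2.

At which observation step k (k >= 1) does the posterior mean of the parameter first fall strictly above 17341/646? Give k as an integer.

k = 8

obs 1: x=1/4 → posterior Inverse-Gamma(9/4, 241/32)
obs 2: x=-1 → posterior Inverse-Gamma(11/4, 385/32)
obs 3: x=1 → posterior Inverse-Gamma(13/4, 401/32)
obs 4: x=-8 → posterior Inverse-Gamma(15/4, 2001/32)
obs 5: x=0 → posterior Inverse-Gamma(17/4, 2065/32)
obs 6: x=5/4 → posterior Inverse-Gamma(19/4, 1037/16)
obs 7: x=-7 → posterior Inverse-Gamma(21/4, 1685/16)
obs 8: x=-6 → posterior Inverse-Gamma(23/4, 2197/16)
obs 9: x=-8 → posterior Inverse-Gamma(25/4, 2997/16)
obs 10: x=-2 → posterior Inverse-Gamma(27/4, 3125/16)
obs 11: x=3/2 → posterior Inverse-Gamma(29/4, 3127/16)
obs 12: x=2 → posterior Inverse-Gamma(31/4, 3127/16)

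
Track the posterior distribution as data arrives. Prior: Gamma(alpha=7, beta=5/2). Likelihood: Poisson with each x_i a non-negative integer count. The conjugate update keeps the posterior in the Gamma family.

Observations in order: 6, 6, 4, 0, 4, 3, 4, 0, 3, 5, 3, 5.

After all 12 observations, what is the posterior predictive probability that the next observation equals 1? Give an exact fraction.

1317952914866741931375262143419336337080693312874229464497496965744690100100/11466909515783561805968708806579364856256360975236382618853236885073480424031

obs 1: x=6 → posterior Gamma(13, 7/2)
obs 2: x=6 → posterior Gamma(19, 9/2)
obs 3: x=4 → posterior Gamma(23, 11/2)
obs 4: x=0 → posterior Gamma(23, 13/2)
obs 5: x=4 → posterior Gamma(27, 15/2)
obs 6: x=3 → posterior Gamma(30, 17/2)
obs 7: x=4 → posterior Gamma(34, 19/2)
obs 8: x=0 → posterior Gamma(34, 21/2)
obs 9: x=3 → posterior Gamma(37, 23/2)
obs 10: x=5 → posterior Gamma(42, 25/2)
obs 11: x=3 → posterior Gamma(45, 27/2)
obs 12: x=5 → posterior Gamma(50, 29/2)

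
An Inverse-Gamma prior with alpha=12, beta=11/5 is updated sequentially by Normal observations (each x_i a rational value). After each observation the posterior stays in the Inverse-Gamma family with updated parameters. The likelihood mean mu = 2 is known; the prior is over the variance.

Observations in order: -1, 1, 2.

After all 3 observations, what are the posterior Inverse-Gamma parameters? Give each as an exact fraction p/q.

alpha=27/2, beta=36/5

obs 1: x=-1 → posterior Inverse-Gamma(25/2, 67/10)
obs 2: x=1 → posterior Inverse-Gamma(13, 36/5)
obs 3: x=2 → posterior Inverse-Gamma(27/2, 36/5)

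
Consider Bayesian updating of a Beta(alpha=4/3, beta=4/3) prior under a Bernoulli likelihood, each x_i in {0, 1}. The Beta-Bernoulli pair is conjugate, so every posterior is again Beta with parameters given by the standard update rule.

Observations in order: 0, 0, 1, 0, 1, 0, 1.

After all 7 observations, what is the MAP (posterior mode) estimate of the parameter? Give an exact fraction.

obs 1: x=0 → posterior Beta(4/3, 7/3)
obs 2: x=0 → posterior Beta(4/3, 10/3)
obs 3: x=1 → posterior Beta(7/3, 10/3)
obs 4: x=0 → posterior Beta(7/3, 13/3)
obs 5: x=1 → posterior Beta(10/3, 13/3)
obs 6: x=0 → posterior Beta(10/3, 16/3)
obs 7: x=1 → posterior Beta(13/3, 16/3)

10/23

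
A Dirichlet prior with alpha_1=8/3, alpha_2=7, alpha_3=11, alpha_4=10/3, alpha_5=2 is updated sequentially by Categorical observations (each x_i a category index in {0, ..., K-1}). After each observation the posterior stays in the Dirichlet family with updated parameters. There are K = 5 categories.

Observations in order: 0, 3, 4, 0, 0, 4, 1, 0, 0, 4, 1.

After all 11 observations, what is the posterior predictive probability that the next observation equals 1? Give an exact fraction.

obs 1: x=0 → posterior Dirichlet(11/3, 7, 11, 10/3, 2)
obs 2: x=3 → posterior Dirichlet(11/3, 7, 11, 13/3, 2)
obs 3: x=4 → posterior Dirichlet(11/3, 7, 11, 13/3, 3)
obs 4: x=0 → posterior Dirichlet(14/3, 7, 11, 13/3, 3)
obs 5: x=0 → posterior Dirichlet(17/3, 7, 11, 13/3, 3)
obs 6: x=4 → posterior Dirichlet(17/3, 7, 11, 13/3, 4)
obs 7: x=1 → posterior Dirichlet(17/3, 8, 11, 13/3, 4)
obs 8: x=0 → posterior Dirichlet(20/3, 8, 11, 13/3, 4)
obs 9: x=0 → posterior Dirichlet(23/3, 8, 11, 13/3, 4)
obs 10: x=4 → posterior Dirichlet(23/3, 8, 11, 13/3, 5)
obs 11: x=1 → posterior Dirichlet(23/3, 9, 11, 13/3, 5)

9/37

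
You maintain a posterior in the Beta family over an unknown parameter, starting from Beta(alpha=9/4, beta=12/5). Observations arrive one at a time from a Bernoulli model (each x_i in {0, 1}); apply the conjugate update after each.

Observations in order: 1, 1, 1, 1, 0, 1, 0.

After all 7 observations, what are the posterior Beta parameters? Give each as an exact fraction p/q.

alpha=29/4, beta=22/5

obs 1: x=1 → posterior Beta(13/4, 12/5)
obs 2: x=1 → posterior Beta(17/4, 12/5)
obs 3: x=1 → posterior Beta(21/4, 12/5)
obs 4: x=1 → posterior Beta(25/4, 12/5)
obs 5: x=0 → posterior Beta(25/4, 17/5)
obs 6: x=1 → posterior Beta(29/4, 17/5)
obs 7: x=0 → posterior Beta(29/4, 22/5)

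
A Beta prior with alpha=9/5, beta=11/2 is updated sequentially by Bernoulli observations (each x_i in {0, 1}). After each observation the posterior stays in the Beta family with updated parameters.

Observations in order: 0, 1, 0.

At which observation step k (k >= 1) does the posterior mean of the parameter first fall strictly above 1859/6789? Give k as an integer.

k = 2

obs 1: x=0 → posterior Beta(9/5, 13/2)
obs 2: x=1 → posterior Beta(14/5, 13/2)
obs 3: x=0 → posterior Beta(14/5, 15/2)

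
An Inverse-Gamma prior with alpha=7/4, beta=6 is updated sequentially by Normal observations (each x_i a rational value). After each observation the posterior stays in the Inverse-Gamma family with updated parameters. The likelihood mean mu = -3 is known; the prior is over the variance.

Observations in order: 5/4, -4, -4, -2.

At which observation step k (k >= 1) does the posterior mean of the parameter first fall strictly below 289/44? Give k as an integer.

k = 4

obs 1: x=5/4 → posterior Inverse-Gamma(9/4, 481/32)
obs 2: x=-4 → posterior Inverse-Gamma(11/4, 497/32)
obs 3: x=-4 → posterior Inverse-Gamma(13/4, 513/32)
obs 4: x=-2 → posterior Inverse-Gamma(15/4, 529/32)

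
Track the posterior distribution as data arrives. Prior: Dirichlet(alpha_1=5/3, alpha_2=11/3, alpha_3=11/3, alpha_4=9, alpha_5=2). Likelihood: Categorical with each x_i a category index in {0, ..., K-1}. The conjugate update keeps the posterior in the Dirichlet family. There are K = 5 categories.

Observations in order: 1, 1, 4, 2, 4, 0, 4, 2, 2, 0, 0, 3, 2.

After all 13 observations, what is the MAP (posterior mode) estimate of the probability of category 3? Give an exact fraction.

9/28

obs 1: x=1 → posterior Dirichlet(5/3, 14/3, 11/3, 9, 2)
obs 2: x=1 → posterior Dirichlet(5/3, 17/3, 11/3, 9, 2)
obs 3: x=4 → posterior Dirichlet(5/3, 17/3, 11/3, 9, 3)
obs 4: x=2 → posterior Dirichlet(5/3, 17/3, 14/3, 9, 3)
obs 5: x=4 → posterior Dirichlet(5/3, 17/3, 14/3, 9, 4)
obs 6: x=0 → posterior Dirichlet(8/3, 17/3, 14/3, 9, 4)
obs 7: x=4 → posterior Dirichlet(8/3, 17/3, 14/3, 9, 5)
obs 8: x=2 → posterior Dirichlet(8/3, 17/3, 17/3, 9, 5)
obs 9: x=2 → posterior Dirichlet(8/3, 17/3, 20/3, 9, 5)
obs 10: x=0 → posterior Dirichlet(11/3, 17/3, 20/3, 9, 5)
obs 11: x=0 → posterior Dirichlet(14/3, 17/3, 20/3, 9, 5)
obs 12: x=3 → posterior Dirichlet(14/3, 17/3, 20/3, 10, 5)
obs 13: x=2 → posterior Dirichlet(14/3, 17/3, 23/3, 10, 5)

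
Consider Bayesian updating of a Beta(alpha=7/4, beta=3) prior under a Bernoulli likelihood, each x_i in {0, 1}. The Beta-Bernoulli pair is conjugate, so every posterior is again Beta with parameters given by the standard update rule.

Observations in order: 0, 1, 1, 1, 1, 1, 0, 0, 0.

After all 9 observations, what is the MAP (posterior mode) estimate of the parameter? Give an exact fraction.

obs 1: x=0 → posterior Beta(7/4, 4)
obs 2: x=1 → posterior Beta(11/4, 4)
obs 3: x=1 → posterior Beta(15/4, 4)
obs 4: x=1 → posterior Beta(19/4, 4)
obs 5: x=1 → posterior Beta(23/4, 4)
obs 6: x=1 → posterior Beta(27/4, 4)
obs 7: x=0 → posterior Beta(27/4, 5)
obs 8: x=0 → posterior Beta(27/4, 6)
obs 9: x=0 → posterior Beta(27/4, 7)

23/47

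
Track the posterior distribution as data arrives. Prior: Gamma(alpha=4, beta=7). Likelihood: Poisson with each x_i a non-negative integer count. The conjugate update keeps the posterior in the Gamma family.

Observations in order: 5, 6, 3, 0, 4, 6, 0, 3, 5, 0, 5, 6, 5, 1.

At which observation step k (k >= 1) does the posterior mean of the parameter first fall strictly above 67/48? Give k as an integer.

obs 1: x=5 → posterior Gamma(9, 8)
obs 2: x=6 → posterior Gamma(15, 9)
obs 3: x=3 → posterior Gamma(18, 10)
obs 4: x=0 → posterior Gamma(18, 11)
obs 5: x=4 → posterior Gamma(22, 12)
obs 6: x=6 → posterior Gamma(28, 13)
obs 7: x=0 → posterior Gamma(28, 14)
obs 8: x=3 → posterior Gamma(31, 15)
obs 9: x=5 → posterior Gamma(36, 16)
obs 10: x=0 → posterior Gamma(36, 17)
obs 11: x=5 → posterior Gamma(41, 18)
obs 12: x=6 → posterior Gamma(47, 19)
obs 13: x=5 → posterior Gamma(52, 20)
obs 14: x=1 → posterior Gamma(53, 21)

k = 2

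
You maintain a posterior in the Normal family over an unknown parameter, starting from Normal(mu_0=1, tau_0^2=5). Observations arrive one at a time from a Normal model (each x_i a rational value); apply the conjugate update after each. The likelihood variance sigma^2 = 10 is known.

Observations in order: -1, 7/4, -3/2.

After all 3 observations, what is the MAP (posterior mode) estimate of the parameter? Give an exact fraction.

1/4

obs 1: x=-1 → posterior Normal(1/3, 10/3)
obs 2: x=7/4 → posterior Normal(11/16, 5/2)
obs 3: x=-3/2 → posterior Normal(1/4, 2)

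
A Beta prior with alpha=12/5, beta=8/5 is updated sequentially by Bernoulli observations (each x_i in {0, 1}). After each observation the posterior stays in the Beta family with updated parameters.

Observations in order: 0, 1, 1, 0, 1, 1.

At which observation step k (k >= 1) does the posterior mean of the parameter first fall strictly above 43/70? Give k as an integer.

k = 3

obs 1: x=0 → posterior Beta(12/5, 13/5)
obs 2: x=1 → posterior Beta(17/5, 13/5)
obs 3: x=1 → posterior Beta(22/5, 13/5)
obs 4: x=0 → posterior Beta(22/5, 18/5)
obs 5: x=1 → posterior Beta(27/5, 18/5)
obs 6: x=1 → posterior Beta(32/5, 18/5)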